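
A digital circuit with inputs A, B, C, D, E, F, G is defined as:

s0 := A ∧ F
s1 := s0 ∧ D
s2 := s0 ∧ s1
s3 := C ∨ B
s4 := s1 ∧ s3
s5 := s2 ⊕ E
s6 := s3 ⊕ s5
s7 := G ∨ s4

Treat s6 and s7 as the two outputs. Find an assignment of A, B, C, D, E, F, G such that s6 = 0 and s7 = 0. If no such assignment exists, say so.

A=0, B=1, C=0, D=1, E=1, F=0, G=0

Check with A=0, B=1, C=0, D=1, E=1, F=0, G=0:
s0 = A ∧ F = 0 ∧ 0 = 0
s1 = s0 ∧ D = 0 ∧ 1 = 0
s2 = s0 ∧ s1 = 0 ∧ 0 = 0
s3 = C ∨ B = 0 ∨ 1 = 1
s4 = s1 ∧ s3 = 0 ∧ 1 = 0
s5 = s2 ⊕ E = 0 ⊕ 1 = 1
s6 = s3 ⊕ s5 = 1 ⊕ 1 = 0
s7 = G ∨ s4 = 0 ∨ 0 = 0
So s6 = 0 and s7 = 0.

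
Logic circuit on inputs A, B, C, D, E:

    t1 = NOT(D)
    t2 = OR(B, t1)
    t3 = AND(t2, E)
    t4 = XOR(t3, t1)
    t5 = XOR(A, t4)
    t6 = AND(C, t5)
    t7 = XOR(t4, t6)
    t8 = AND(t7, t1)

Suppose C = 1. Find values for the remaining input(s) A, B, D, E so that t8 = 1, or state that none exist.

A=1 B=0 D=0 E=1

t8 = AND(t7, t1) must be 1, so both t7 = 1 and t1 = 1.
t7 = XOR(t4, t6) must be 1, so t4 and t6 differ.
Check with C = 1 and A=1, B=0, D=0, E=1:
t1 = NOT(D) = NOT 0 = 1
t2 = OR(B, t1) = OR(0, 1) = 1
t3 = AND(t2, E) = AND(1, 1) = 1
t4 = XOR(t3, t1) = XOR(1, 1) = 0
t5 = XOR(A, t4) = XOR(1, 0) = 1
t6 = AND(C, t5) = AND(1, 1) = 1
t7 = XOR(t4, t6) = XOR(0, 1) = 1
t8 = AND(t7, t1) = AND(1, 1) = 1
So t8 = 1.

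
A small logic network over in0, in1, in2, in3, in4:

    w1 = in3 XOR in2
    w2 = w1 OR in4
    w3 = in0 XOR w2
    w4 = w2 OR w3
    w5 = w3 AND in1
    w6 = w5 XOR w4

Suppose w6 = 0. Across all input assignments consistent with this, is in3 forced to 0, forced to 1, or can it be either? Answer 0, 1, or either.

Both values of in3 occur among assignments with w6 = 0:
  in3=0: in0=0, in1=0, in2=0, in3=0, in4=0
  in3=1: in0=0, in1=0, in2=1, in3=1, in4=0

either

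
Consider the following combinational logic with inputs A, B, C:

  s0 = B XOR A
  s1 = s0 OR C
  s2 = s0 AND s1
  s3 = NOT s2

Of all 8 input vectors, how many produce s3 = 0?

s3 = NOT s2 must be 0, so s2 = 1.
Satisfying assignments:
  A=0, B=1, C=0
  A=0, B=1, C=1
  A=1, B=0, C=0
  A=1, B=0, C=1

4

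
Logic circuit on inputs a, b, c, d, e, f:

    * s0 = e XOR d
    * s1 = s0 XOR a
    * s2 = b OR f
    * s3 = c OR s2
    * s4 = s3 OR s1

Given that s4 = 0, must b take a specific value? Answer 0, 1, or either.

0

s4 = s3 OR s1 must be 0, so both s3 = 0 and s1 = 0.
Every assignment with s4 = 0 has b = 0; there are 4 such assignment(s).
  a=0, b=0, c=0, d=0, e=0, f=0
  a=0, b=0, c=0, d=1, e=1, f=0
  a=1, b=0, c=0, d=0, e=1, f=0
  a=1, b=0, c=0, d=1, e=0, f=0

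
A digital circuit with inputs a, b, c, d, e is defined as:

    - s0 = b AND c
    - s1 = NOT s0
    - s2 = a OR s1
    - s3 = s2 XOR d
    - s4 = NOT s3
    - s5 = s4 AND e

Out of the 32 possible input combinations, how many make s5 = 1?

s5 = s4 AND e must be 1, so both s4 = 1 and e = 1.
Enumerating the 32 input combinations, 8 give s5 = 1 and 24 give s5 = 0.

8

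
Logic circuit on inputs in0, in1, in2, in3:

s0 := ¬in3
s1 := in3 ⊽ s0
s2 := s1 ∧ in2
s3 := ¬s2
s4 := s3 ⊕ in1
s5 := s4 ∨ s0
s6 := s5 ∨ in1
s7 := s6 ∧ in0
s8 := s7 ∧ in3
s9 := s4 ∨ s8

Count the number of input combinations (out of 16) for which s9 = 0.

6

s9 = s4 ∨ s8 must be 0, so both s4 = 0 and s8 = 0.
s4 = s3 ⊕ in1 must be 0, so s3 and in1 are equal.
Satisfying assignments:
  in0=0, in1=1, in2=0, in3=0
  in0=0, in1=1, in2=0, in3=1
  in0=0, in1=1, in2=1, in3=0
  in0=0, in1=1, in2=1, in3=1
  in0=1, in1=1, in2=0, in3=0
  in0=1, in1=1, in2=1, in3=0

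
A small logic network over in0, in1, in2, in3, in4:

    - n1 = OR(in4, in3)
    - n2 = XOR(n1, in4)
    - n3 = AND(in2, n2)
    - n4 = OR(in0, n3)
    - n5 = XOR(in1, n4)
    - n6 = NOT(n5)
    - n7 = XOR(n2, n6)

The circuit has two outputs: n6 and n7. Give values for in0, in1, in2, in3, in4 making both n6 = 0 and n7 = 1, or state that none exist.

in0=0 in1=0 in2=1 in3=1 in4=0

Check with in0=0 in1=0 in2=1 in3=1 in4=0:
n1 = OR(in4, in3) = OR(0, 1) = 1
n2 = XOR(n1, in4) = XOR(1, 0) = 1
n3 = AND(in2, n2) = AND(1, 1) = 1
n4 = OR(in0, n3) = OR(0, 1) = 1
n5 = XOR(in1, n4) = XOR(0, 1) = 1
n6 = NOT(n5) = NOT 1 = 0
n7 = XOR(n2, n6) = XOR(1, 0) = 1
So n6 = 0 and n7 = 1.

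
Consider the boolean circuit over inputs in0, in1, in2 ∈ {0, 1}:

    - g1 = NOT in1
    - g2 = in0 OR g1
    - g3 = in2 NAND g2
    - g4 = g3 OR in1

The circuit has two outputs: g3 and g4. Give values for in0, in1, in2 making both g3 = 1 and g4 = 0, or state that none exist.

Across all 8 input combinations, none give both g3 = 1 and g4 = 0.

no solution exists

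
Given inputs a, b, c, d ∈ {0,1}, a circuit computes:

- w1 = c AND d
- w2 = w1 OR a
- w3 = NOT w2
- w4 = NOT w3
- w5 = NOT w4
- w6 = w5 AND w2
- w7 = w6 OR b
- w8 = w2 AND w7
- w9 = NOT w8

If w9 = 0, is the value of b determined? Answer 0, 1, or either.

w9 = NOT w8 must be 0, so w8 = 1.
w8 = w2 AND w7 must be 1, so both w2 = 1 and w7 = 1.
Every assignment with w9 = 0 has b = 1; there are 5 such assignment(s).

1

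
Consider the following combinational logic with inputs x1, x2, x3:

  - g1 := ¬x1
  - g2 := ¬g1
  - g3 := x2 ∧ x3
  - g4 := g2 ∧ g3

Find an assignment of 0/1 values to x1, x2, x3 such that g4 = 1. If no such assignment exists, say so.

g4 = g2 ∧ g3 must be 1, so both g2 = 1 and g3 = 1.
g2 = ¬g1 must be 1, so g1 = 0.
g3 = x2 ∧ x3 must be 1, so both x2 = 1 and x3 = 1.
Check with x1=1, x2=1, x3=1:
g1 = ¬x1 = ¬1 = 0
g2 = ¬g1 = ¬0 = 1
g3 = x2 ∧ x3 = 1 ∧ 1 = 1
g4 = g2 ∧ g3 = 1 ∧ 1 = 1
So g4 = 1 as required.

x1=1, x2=1, x3=1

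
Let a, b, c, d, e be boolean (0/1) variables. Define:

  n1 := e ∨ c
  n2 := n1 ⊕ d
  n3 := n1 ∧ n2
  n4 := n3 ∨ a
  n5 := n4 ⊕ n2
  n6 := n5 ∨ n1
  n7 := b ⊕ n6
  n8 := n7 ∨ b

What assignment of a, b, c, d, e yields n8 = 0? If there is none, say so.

a=1, b=0, c=0, d=1, e=0

n8 = n7 ∨ b must be 0, so both n7 = 0 and b = 0.
Check with a=1, b=0, c=0, d=1, e=0:
n1 = e ∨ c = 0 ∨ 0 = 0
n2 = n1 ⊕ d = 0 ⊕ 1 = 1
n3 = n1 ∧ n2 = 0 ∧ 1 = 0
n4 = n3 ∨ a = 0 ∨ 1 = 1
n5 = n4 ⊕ n2 = 1 ⊕ 1 = 0
n6 = n5 ∨ n1 = 0 ∨ 0 = 0
n7 = b ⊕ n6 = 0 ⊕ 0 = 0
n8 = n7 ∨ b = 0 ∨ 0 = 0
So n8 = 0 as required.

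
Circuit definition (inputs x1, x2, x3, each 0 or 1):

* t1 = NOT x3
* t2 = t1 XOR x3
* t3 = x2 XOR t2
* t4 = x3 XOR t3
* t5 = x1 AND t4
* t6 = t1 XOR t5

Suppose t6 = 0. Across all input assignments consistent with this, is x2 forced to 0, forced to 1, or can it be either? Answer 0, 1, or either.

either

Both values of x2 occur among assignments with t6 = 0:
  x2=0: x1=0, x2=0, x3=1
  x2=1: x1=0, x2=1, x3=1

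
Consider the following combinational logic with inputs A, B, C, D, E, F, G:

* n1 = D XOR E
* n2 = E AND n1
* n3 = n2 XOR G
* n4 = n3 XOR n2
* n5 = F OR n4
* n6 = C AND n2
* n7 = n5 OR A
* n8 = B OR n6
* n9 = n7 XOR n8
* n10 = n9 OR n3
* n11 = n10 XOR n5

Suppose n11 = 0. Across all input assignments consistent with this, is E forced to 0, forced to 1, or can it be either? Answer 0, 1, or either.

Both values of E occur among assignments with n11 = 0:
  E=0: A=0, B=0, C=0, D=0, E=0, F=0, G=0
  E=1: A=0, B=0, C=0, D=0, E=1, F=0, G=1

either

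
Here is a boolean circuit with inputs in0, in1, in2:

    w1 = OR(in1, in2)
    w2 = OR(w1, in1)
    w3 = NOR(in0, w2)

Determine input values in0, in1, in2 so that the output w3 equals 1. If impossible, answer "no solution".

in0=0, in1=0, in2=0

w3 = NOR(in0, w2) must be 1, so both in0 = 0 and w2 = 0.
w2 = OR(w1, in1) must be 0, so both w1 = 0 and in1 = 0.
w1 = OR(in1, in2) must be 0, so both in1 = 0 and in2 = 0.
Check with in0=0, in1=0, in2=0:
w1 = OR(in1, in2) = OR(0, 0) = 0
w2 = OR(w1, in1) = OR(0, 0) = 0
w3 = NOR(in0, w2) = NOR(0, 0) = 1
So w3 = 1 as required.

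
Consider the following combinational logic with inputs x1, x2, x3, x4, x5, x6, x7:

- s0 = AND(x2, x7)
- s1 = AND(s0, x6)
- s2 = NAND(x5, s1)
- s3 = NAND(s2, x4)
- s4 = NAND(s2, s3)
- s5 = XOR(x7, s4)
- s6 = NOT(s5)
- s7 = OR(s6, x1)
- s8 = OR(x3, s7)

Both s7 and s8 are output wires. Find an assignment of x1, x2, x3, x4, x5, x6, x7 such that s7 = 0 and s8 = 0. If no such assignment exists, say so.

x1=0, x2=0, x3=0, x4=0, x5=1, x6=0, x7=1

Check with x1=0, x2=0, x3=0, x4=0, x5=1, x6=0, x7=1:
s0 = AND(x2, x7) = AND(0, 1) = 0
s1 = AND(s0, x6) = AND(0, 0) = 0
s2 = NAND(x5, s1) = NAND(1, 0) = 1
s3 = NAND(s2, x4) = NAND(1, 0) = 1
s4 = NAND(s2, s3) = NAND(1, 1) = 0
s5 = XOR(x7, s4) = XOR(1, 0) = 1
s6 = NOT(s5) = NOT 1 = 0
s7 = OR(s6, x1) = OR(0, 0) = 0
s8 = OR(x3, s7) = OR(0, 0) = 0
So s7 = 0 and s8 = 0.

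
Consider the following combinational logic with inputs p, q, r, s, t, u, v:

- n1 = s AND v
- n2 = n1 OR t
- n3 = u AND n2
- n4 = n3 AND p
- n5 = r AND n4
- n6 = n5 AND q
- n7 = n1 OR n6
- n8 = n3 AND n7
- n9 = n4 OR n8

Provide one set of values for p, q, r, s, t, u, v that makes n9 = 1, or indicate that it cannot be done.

p=1, q=1, r=0, s=0, t=1, u=1, v=0

n9 = n4 OR n8 must be 1, so at least one of n4, n8 is 1.
Check with p=1, q=1, r=0, s=0, t=1, u=1, v=0:
n1 = s AND v = 0 AND 0 = 0
n2 = n1 OR t = 0 OR 1 = 1
n3 = u AND n2 = 1 AND 1 = 1
n4 = n3 AND p = 1 AND 1 = 1
n5 = r AND n4 = 0 AND 1 = 0
n6 = n5 AND q = 0 AND 1 = 0
n7 = n1 OR n6 = 0 OR 0 = 0
n8 = n3 AND n7 = 1 AND 0 = 0
n9 = n4 OR n8 = 1 OR 0 = 1
So n9 = 1 as required.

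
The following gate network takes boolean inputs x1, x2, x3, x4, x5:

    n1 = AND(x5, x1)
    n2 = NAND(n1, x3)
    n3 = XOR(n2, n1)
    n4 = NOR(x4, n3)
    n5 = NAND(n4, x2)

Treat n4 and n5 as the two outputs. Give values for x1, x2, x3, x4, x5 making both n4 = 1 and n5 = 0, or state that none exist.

Check with x1=1, x2=1, x3=0, x4=0, x5=1:
n1 = AND(x5, x1) = AND(1, 1) = 1
n2 = NAND(n1, x3) = NAND(1, 0) = 1
n3 = XOR(n2, n1) = XOR(1, 1) = 0
n4 = NOR(x4, n3) = NOR(0, 0) = 1
n5 = NAND(n4, x2) = NAND(1, 1) = 0
So n4 = 1 and n5 = 0.

x1=1, x2=1, x3=0, x4=0, x5=1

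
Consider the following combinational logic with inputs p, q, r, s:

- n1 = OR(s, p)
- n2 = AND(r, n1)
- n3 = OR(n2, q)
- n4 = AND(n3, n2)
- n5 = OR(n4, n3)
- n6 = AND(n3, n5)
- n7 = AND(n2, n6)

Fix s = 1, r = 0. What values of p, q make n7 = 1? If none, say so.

no solution exists

With s = 1, r = 0 fixed, none of the 4 settings of p, q give n7 = 1.
For example, with p=0, q=1:
n1 = OR(s, p) = OR(1, 0) = 1
n2 = AND(r, n1) = AND(0, 1) = 0
n3 = OR(n2, q) = OR(0, 1) = 1
n4 = AND(n3, n2) = AND(1, 0) = 0
n5 = OR(n4, n3) = OR(0, 1) = 1
n6 = AND(n3, n5) = AND(1, 1) = 1
n7 = AND(n2, n6) = AND(0, 1) = 0
giving n7 = 0 ≠ 1.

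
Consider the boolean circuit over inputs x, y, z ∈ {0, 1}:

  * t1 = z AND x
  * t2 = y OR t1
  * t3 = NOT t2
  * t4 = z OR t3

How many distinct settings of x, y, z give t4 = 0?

2

t4 = z OR t3 must be 0, so both z = 0 and t3 = 0.
t3 = NOT t2 must be 0, so t2 = 1.
t2 = y OR t1 must be 1, so at least one of y, t1 is 1.
Satisfying assignments:
  x=0, y=1, z=0
  x=1, y=1, z=0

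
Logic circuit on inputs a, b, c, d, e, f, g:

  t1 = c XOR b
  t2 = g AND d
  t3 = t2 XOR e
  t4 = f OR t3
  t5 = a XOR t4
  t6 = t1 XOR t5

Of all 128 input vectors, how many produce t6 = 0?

64

t6 = t1 XOR t5 must be 0, so t1 and t5 are equal.
Enumerating the 128 input combinations, 64 give t6 = 0 and 64 give t6 = 1.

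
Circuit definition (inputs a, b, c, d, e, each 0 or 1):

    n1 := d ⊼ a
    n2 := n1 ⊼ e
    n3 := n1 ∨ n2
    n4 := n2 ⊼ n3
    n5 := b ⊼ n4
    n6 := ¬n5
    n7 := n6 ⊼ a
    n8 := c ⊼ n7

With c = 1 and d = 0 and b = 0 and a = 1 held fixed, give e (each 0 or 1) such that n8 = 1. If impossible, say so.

no solution exists

With c = 1 and d = 0 and b = 0 and a = 1 fixed, none of the 2 settings of e give n8 = 1.
For example, with e=0:
n1 = d ⊼ a = 0 ⊼ 1 = 1
n2 = n1 ⊼ e = 1 ⊼ 0 = 1
n3 = n1 ∨ n2 = 1 ∨ 1 = 1
n4 = n2 ⊼ n3 = 1 ⊼ 1 = 0
n5 = b ⊼ n4 = 0 ⊼ 0 = 1
n6 = ¬n5 = ¬1 = 0
n7 = n6 ⊼ a = 0 ⊼ 1 = 1
n8 = c ⊼ n7 = 1 ⊼ 1 = 0
giving n8 = 0 ≠ 1.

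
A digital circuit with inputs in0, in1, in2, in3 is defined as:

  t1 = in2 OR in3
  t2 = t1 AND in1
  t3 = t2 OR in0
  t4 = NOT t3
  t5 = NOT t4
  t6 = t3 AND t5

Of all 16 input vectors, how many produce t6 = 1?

11

t6 = t3 AND t5 must be 1, so both t3 = 1 and t5 = 1.
t3 = t2 OR in0 must be 1, so at least one of t2, in0 is 1.
t5 = NOT t4 must be 1, so t4 = 0.
Enumerating the 16 input combinations, 11 give t6 = 1 and 5 give t6 = 0.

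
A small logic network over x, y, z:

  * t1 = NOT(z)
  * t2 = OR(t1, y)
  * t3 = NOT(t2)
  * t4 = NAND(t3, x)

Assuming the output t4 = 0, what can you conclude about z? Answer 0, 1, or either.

1

t4 = NAND(t3, x) must be 0, so both t3 = 1 and x = 1.
t3 = NOT(t2) must be 1, so t2 = 0.
Every assignment with t4 = 0 has z = 1; there are 1 such assignment(s).
  x=1, y=0, z=1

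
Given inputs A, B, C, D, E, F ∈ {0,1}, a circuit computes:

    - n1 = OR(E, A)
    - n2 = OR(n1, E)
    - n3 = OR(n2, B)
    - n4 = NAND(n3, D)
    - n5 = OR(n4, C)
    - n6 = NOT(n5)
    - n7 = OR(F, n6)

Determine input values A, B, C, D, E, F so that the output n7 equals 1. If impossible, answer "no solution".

A=0, B=1, C=0, D=0, E=1, F=1

n7 = OR(F, n6) must be 1, so at least one of F, n6 is 1.
Check with A=0, B=1, C=0, D=0, E=1, F=1:
n1 = OR(E, A) = OR(1, 0) = 1
n2 = OR(n1, E) = OR(1, 1) = 1
n3 = OR(n2, B) = OR(1, 1) = 1
n4 = NAND(n3, D) = NAND(1, 0) = 1
n5 = OR(n4, C) = OR(1, 0) = 1
n6 = NOT(n5) = NOT 1 = 0
n7 = OR(F, n6) = OR(1, 0) = 1
So n7 = 1 as required.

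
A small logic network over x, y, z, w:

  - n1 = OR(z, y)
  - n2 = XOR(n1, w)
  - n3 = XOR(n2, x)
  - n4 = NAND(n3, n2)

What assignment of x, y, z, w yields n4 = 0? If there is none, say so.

x=0 y=0 z=1 w=0

Check with x=0 y=0 z=1 w=0:
n1 = OR(z, y) = OR(1, 0) = 1
n2 = XOR(n1, w) = XOR(1, 0) = 1
n3 = XOR(n2, x) = XOR(1, 0) = 1
n4 = NAND(n3, n2) = NAND(1, 1) = 0
So n4 = 0 as required.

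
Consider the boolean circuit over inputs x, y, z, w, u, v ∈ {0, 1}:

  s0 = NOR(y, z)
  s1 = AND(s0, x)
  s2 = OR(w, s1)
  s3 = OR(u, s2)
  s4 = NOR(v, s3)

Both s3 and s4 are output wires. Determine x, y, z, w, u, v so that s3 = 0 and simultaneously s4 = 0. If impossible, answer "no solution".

x=0, y=1, z=1, w=0, u=0, v=1

Check with x=0, y=1, z=1, w=0, u=0, v=1:
s0 = NOR(y, z) = NOR(1, 1) = 0
s1 = AND(s0, x) = AND(0, 0) = 0
s2 = OR(w, s1) = OR(0, 0) = 0
s3 = OR(u, s2) = OR(0, 0) = 0
s4 = NOR(v, s3) = NOR(1, 0) = 0
So s3 = 0 and s4 = 0.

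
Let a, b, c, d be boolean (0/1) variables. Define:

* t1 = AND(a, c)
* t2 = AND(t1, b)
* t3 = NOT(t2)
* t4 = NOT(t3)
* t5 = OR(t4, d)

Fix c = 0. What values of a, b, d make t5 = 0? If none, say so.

a=0, b=0, d=0

Check with c = 0 and a=0, b=0, d=0:
t1 = AND(a, c) = AND(0, 0) = 0
t2 = AND(t1, b) = AND(0, 0) = 0
t3 = NOT(t2) = NOT 0 = 1
t4 = NOT(t3) = NOT 1 = 0
t5 = OR(t4, d) = OR(0, 0) = 0
So t5 = 0.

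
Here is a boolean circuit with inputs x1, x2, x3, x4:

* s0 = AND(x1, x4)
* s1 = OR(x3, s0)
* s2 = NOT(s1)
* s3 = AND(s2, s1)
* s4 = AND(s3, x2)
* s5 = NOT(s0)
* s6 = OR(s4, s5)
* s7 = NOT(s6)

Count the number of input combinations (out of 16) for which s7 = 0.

12

s7 = NOT(s6) must be 0, so s6 = 1.
Enumerating the 16 input combinations, 12 give s7 = 0 and 4 give s7 = 1.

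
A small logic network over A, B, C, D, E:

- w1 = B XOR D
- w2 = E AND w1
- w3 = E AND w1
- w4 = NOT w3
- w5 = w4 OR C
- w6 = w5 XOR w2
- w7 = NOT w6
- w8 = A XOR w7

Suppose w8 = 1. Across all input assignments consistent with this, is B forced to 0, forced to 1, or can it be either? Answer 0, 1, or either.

either

Both values of B occur among assignments with w8 = 1:
  B=0: A=0, B=0, C=1, D=1, E=1
  B=1: A=0, B=1, C=1, D=0, E=1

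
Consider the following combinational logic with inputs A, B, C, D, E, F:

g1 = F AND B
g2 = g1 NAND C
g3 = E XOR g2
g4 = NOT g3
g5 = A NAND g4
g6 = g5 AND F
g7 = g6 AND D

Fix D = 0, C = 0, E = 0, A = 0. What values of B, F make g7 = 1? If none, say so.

no solution exists

With D = 0, C = 0, E = 0, A = 0 fixed, none of the 4 settings of B, F give g7 = 1.
For example, with B=0, F=0:
g1 = F AND B = 0 AND 0 = 0
g2 = g1 NAND C = 0 NAND 0 = 1
g3 = E XOR g2 = 0 XOR 1 = 1
g4 = NOT g3 = NOT 1 = 0
g5 = A NAND g4 = 0 NAND 0 = 1
g6 = g5 AND F = 1 AND 0 = 0
g7 = g6 AND D = 0 AND 0 = 0
giving g7 = 0 ≠ 1.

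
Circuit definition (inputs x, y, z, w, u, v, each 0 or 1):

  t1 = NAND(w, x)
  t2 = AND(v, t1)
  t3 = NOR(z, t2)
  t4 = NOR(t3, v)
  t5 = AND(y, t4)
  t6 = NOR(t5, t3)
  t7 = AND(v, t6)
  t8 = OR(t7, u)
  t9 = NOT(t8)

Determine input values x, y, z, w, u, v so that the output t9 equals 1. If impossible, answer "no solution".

x=1 y=0 z=0 w=1 u=0 v=0

Check with x=1 y=0 z=0 w=1 u=0 v=0:
t1 = NAND(w, x) = NAND(1, 1) = 0
t2 = AND(v, t1) = AND(0, 0) = 0
t3 = NOR(z, t2) = NOR(0, 0) = 1
t4 = NOR(t3, v) = NOR(1, 0) = 0
t5 = AND(y, t4) = AND(0, 0) = 0
t6 = NOR(t5, t3) = NOR(0, 1) = 0
t7 = AND(v, t6) = AND(0, 0) = 0
t8 = OR(t7, u) = OR(0, 0) = 0
t9 = NOT(t8) = NOT 0 = 1
So t9 = 1 as required.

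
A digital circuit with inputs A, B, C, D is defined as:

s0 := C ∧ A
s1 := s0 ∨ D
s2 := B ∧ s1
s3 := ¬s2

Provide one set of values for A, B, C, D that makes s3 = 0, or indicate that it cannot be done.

A=1 B=1 C=1 D=0

s3 = ¬s2 must be 0, so s2 = 1.
s2 = B ∧ s1 must be 1, so both B = 1 and s1 = 1.
s1 = s0 ∨ D must be 1, so at least one of s0, D is 1.
Check with A=1 B=1 C=1 D=0:
s0 = C ∧ A = 1 ∧ 1 = 1
s1 = s0 ∨ D = 1 ∨ 0 = 1
s2 = B ∧ s1 = 1 ∧ 1 = 1
s3 = ¬s2 = ¬1 = 0
So s3 = 0 as required.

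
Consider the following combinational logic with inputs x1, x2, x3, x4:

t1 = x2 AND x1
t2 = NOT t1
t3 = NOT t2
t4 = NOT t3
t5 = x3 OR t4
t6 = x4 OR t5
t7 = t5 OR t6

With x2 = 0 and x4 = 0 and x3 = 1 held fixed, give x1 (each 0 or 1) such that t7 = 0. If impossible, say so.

no solution exists

With x2 = 0 and x4 = 0 and x3 = 1 fixed, none of the 2 settings of x1 give t7 = 0.
For example, with x1=1:
t1 = x2 AND x1 = 0 AND 1 = 0
t2 = NOT t1 = NOT 0 = 1
t3 = NOT t2 = NOT 1 = 0
t4 = NOT t3 = NOT 0 = 1
t5 = x3 OR t4 = 1 OR 1 = 1
t6 = x4 OR t5 = 0 OR 1 = 1
t7 = t5 OR t6 = 1 OR 1 = 1
giving t7 = 1 ≠ 0.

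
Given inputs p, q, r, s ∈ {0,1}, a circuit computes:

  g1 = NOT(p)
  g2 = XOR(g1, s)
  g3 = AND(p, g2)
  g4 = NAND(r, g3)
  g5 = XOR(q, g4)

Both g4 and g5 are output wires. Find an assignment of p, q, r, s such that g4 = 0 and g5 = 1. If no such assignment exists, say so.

Check with p=1, q=1, r=1, s=1:
g1 = NOT(p) = NOT 1 = 0
g2 = XOR(g1, s) = XOR(0, 1) = 1
g3 = AND(p, g2) = AND(1, 1) = 1
g4 = NAND(r, g3) = NAND(1, 1) = 0
g5 = XOR(q, g4) = XOR(1, 0) = 1
So g4 = 0 and g5 = 1.

p=1, q=1, r=1, s=1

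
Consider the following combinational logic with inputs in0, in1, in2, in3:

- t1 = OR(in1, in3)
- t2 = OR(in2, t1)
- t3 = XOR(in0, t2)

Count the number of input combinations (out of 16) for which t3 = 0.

8

t3 = XOR(in0, t2) must be 0, so in0 and t2 are equal.
Enumerating the 16 input combinations, 8 give t3 = 0 and 8 give t3 = 1.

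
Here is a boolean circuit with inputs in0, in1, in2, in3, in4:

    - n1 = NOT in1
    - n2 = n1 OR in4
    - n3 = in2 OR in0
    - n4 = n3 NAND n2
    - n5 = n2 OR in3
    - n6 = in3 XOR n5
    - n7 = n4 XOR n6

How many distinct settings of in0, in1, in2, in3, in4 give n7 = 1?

20

n7 = n4 XOR n6 must be 1, so n4 and n6 differ.
Enumerating the 32 input combinations, 20 give n7 = 1 and 12 give n7 = 0.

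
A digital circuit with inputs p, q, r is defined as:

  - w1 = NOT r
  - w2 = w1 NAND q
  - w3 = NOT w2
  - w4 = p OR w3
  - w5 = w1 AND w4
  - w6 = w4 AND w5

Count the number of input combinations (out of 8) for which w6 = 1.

3

w6 = w4 AND w5 must be 1, so both w4 = 1 and w5 = 1.
w4 = p OR w3 must be 1, so at least one of p, w3 is 1.
Enumerating the 8 input combinations, 3 give w6 = 1 and 5 give w6 = 0.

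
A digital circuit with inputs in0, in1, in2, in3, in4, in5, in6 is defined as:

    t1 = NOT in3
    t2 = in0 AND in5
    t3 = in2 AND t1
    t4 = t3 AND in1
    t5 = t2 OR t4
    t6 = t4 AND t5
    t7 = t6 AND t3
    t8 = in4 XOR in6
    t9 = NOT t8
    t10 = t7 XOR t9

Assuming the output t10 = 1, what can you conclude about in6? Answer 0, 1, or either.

either

Both values of in6 occur among assignments with t10 = 1:
  in6=0: in0=0, in1=0, in2=0, in3=0, in4=0, in5=0, in6=0
  in6=1: in0=0, in1=0, in2=0, in3=0, in4=1, in5=0, in6=1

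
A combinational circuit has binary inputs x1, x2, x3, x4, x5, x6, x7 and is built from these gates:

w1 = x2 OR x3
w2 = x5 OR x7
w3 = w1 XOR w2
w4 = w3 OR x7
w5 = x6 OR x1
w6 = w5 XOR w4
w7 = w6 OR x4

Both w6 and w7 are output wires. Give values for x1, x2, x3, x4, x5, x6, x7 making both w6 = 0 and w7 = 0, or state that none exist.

Check with x1=1 x2=0 x3=0 x4=0 x5=1 x6=0 x7=1:
w1 = x2 OR x3 = 0 OR 0 = 0
w2 = x5 OR x7 = 1 OR 1 = 1
w3 = w1 XOR w2 = 0 XOR 1 = 1
w4 = w3 OR x7 = 1 OR 1 = 1
w5 = x6 OR x1 = 0 OR 1 = 1
w6 = w5 XOR w4 = 1 XOR 1 = 0
w7 = w6 OR x4 = 0 OR 0 = 0
So w6 = 0 and w7 = 0.

x1=1 x2=0 x3=0 x4=0 x5=1 x6=0 x7=1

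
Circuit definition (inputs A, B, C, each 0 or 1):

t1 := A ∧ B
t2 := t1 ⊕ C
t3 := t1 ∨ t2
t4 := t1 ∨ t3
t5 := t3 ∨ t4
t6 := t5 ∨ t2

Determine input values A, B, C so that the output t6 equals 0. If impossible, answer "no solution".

A=0, B=1, C=0

t6 = t5 ∨ t2 must be 0, so both t5 = 0 and t2 = 0.
t5 = t3 ∨ t4 must be 0, so both t3 = 0 and t4 = 0.
t2 = t1 ⊕ C must be 0, so t1 and C are equal.
Check with A=0, B=1, C=0:
t1 = A ∧ B = 0 ∧ 1 = 0
t2 = t1 ⊕ C = 0 ⊕ 0 = 0
t3 = t1 ∨ t2 = 0 ∨ 0 = 0
t4 = t1 ∨ t3 = 0 ∨ 0 = 0
t5 = t3 ∨ t4 = 0 ∨ 0 = 0
t6 = t5 ∨ t2 = 0 ∨ 0 = 0
So t6 = 0 as required.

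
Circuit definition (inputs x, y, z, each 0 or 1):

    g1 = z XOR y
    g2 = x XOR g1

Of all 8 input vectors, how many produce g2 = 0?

4

g2 = x XOR g1 must be 0, so x and g1 are equal.
Satisfying assignments:
  x=0, y=0, z=0
  x=0, y=1, z=1
  x=1, y=0, z=1
  x=1, y=1, z=0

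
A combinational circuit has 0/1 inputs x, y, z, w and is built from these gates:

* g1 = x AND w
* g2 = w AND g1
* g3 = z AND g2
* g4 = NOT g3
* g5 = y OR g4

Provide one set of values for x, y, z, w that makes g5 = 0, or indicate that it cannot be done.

x=1, y=0, z=1, w=1

g5 = y OR g4 must be 0, so both y = 0 and g4 = 0.
g4 = NOT g3 must be 0, so g3 = 1.
Check with x=1, y=0, z=1, w=1:
g1 = x AND w = 1 AND 1 = 1
g2 = w AND g1 = 1 AND 1 = 1
g3 = z AND g2 = 1 AND 1 = 1
g4 = NOT g3 = NOT 1 = 0
g5 = y OR g4 = 0 OR 0 = 0
So g5 = 0 as required.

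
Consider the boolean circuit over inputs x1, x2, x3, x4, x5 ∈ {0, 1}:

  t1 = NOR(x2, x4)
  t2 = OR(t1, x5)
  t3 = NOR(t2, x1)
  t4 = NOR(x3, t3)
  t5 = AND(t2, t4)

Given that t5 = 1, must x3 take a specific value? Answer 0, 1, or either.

0

t5 = AND(t2, t4) must be 1, so both t2 = 1 and t4 = 1.
t2 = OR(t1, x5) must be 1, so at least one of t1, x5 is 1.
Every assignment with t5 = 1 has x3 = 0; there are 10 such assignment(s).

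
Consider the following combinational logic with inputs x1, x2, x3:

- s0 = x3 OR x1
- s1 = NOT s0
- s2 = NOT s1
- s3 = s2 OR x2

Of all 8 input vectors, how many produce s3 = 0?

s3 = s2 OR x2 must be 0, so both s2 = 0 and x2 = 0.
Satisfying assignments:
  x1=0, x2=0, x3=0

1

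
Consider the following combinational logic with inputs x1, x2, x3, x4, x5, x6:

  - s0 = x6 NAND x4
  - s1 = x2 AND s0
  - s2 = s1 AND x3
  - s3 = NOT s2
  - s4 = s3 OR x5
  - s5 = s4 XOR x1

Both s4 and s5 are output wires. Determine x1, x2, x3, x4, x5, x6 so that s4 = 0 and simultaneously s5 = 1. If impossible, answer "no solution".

x1=1, x2=1, x3=1, x4=0, x5=0, x6=1

Check with x1=1, x2=1, x3=1, x4=0, x5=0, x6=1:
s0 = x6 NAND x4 = 1 NAND 0 = 1
s1 = x2 AND s0 = 1 AND 1 = 1
s2 = s1 AND x3 = 1 AND 1 = 1
s3 = NOT s2 = NOT 1 = 0
s4 = s3 OR x5 = 0 OR 0 = 0
s5 = s4 XOR x1 = 0 XOR 1 = 1
So s4 = 0 and s5 = 1.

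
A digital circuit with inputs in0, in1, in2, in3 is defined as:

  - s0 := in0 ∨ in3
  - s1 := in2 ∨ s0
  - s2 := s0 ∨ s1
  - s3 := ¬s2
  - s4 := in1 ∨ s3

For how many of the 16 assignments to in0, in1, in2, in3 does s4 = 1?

9

s4 = in1 ∨ s3 must be 1, so at least one of in1, s3 is 1.
Enumerating the 16 input combinations, 9 give s4 = 1 and 7 give s4 = 0.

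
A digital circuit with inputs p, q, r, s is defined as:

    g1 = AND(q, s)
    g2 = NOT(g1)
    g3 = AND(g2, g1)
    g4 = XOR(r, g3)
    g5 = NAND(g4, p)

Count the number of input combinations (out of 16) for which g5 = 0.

g5 = NAND(g4, p) must be 0, so both g4 = 1 and p = 1.
g4 = XOR(r, g3) must be 1, so r and g3 differ.
Satisfying assignments:
  p=1, q=0, r=1, s=0
  p=1, q=0, r=1, s=1
  p=1, q=1, r=1, s=0
  p=1, q=1, r=1, s=1

4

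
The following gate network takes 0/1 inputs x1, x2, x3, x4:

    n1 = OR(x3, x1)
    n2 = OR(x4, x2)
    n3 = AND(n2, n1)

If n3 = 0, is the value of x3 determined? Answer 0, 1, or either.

either

Both values of x3 occur among assignments with n3 = 0:
  x3=0: x1=0, x2=0, x3=0, x4=0
  x3=1: x1=0, x2=0, x3=1, x4=0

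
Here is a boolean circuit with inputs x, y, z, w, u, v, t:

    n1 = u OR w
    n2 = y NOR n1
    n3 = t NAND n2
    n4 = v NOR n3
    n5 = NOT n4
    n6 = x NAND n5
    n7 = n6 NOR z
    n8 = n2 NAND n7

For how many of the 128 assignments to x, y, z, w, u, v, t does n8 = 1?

125

n8 = n2 NAND n7 must be 1, so at least one of n2, n7 is 0.
Enumerating the 128 input combinations, 125 give n8 = 1 and 3 give n8 = 0.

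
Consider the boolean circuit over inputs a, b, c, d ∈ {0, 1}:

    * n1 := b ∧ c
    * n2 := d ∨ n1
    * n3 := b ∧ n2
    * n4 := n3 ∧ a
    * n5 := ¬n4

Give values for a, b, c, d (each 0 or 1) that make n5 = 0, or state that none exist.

n5 = ¬n4 must be 0, so n4 = 1.
n4 = n3 ∧ a must be 1, so both n3 = 1 and a = 1.
Check with a=1, b=1, c=1, d=0:
n1 = b ∧ c = 1 ∧ 1 = 1
n2 = d ∨ n1 = 0 ∨ 1 = 1
n3 = b ∧ n2 = 1 ∧ 1 = 1
n4 = n3 ∧ a = 1 ∧ 1 = 1
n5 = ¬n4 = ¬1 = 0
So n5 = 0 as required.

a=1, b=1, c=1, d=0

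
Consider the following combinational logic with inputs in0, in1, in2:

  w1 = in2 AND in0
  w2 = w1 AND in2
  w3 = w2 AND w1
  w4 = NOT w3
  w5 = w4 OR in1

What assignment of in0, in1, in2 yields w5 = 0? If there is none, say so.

w5 = w4 OR in1 must be 0, so both w4 = 0 and in1 = 0.
Check with in0=1, in1=0, in2=1:
w1 = in2 AND in0 = 1 AND 1 = 1
w2 = w1 AND in2 = 1 AND 1 = 1
w3 = w2 AND w1 = 1 AND 1 = 1
w4 = NOT w3 = NOT 1 = 0
w5 = w4 OR in1 = 0 OR 0 = 0
So w5 = 0 as required.

in0=1, in1=0, in2=1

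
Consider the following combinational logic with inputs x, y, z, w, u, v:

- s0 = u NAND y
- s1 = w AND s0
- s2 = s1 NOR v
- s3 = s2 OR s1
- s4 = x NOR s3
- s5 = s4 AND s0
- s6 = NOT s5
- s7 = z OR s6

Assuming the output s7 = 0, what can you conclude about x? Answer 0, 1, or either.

s7 = z OR s6 must be 0, so both z = 0 and s6 = 0.
Every assignment with s7 = 0 has x = 0; there are 3 such assignment(s).
  x=0, y=0, z=0, w=0, u=0, v=1
  x=0, y=0, z=0, w=0, u=1, v=1
  x=0, y=1, z=0, w=0, u=0, v=1

0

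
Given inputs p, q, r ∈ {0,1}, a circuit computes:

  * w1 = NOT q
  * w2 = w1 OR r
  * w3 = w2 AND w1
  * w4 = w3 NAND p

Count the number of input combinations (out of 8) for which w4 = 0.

2

w4 = w3 NAND p must be 0, so both w3 = 1 and p = 1.
Satisfying assignments:
  p=1, q=0, r=0
  p=1, q=0, r=1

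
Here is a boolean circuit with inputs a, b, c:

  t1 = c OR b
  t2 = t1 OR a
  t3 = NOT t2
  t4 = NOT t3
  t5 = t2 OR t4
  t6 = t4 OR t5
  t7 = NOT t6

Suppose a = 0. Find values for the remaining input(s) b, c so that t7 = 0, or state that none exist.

b=1, c=1

t7 = NOT t6 must be 0, so t6 = 1.
t6 = t4 OR t5 must be 1, so at least one of t4, t5 is 1.
Check with a = 0 and b=1, c=1:
t1 = c OR b = 1 OR 1 = 1
t2 = t1 OR a = 1 OR 0 = 1
t3 = NOT t2 = NOT 1 = 0
t4 = NOT t3 = NOT 0 = 1
t5 = t2 OR t4 = 1 OR 1 = 1
t6 = t4 OR t5 = 1 OR 1 = 1
t7 = NOT t6 = NOT 1 = 0
So t7 = 0.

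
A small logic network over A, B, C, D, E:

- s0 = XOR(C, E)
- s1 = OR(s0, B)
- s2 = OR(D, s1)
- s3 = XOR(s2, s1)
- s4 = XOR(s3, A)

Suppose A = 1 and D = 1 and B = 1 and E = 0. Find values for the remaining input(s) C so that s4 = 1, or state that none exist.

s4 = XOR(s3, A) must be 1, so s3 and A differ.
Check with A = 1 and D = 1 and B = 1 and E = 0 and C=1:
s0 = XOR(C, E) = XOR(1, 0) = 1
s1 = OR(s0, B) = OR(1, 1) = 1
s2 = OR(D, s1) = OR(1, 1) = 1
s3 = XOR(s2, s1) = XOR(1, 1) = 0
s4 = XOR(s3, A) = XOR(0, 1) = 1
So s4 = 1.

C=1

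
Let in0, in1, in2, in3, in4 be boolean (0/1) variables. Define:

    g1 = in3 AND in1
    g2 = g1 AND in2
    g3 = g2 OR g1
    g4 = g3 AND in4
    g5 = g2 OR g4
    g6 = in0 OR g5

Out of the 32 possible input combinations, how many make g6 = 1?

g6 = in0 OR g5 must be 1, so at least one of in0, g5 is 1.
Enumerating the 32 input combinations, 19 give g6 = 1 and 13 give g6 = 0.

19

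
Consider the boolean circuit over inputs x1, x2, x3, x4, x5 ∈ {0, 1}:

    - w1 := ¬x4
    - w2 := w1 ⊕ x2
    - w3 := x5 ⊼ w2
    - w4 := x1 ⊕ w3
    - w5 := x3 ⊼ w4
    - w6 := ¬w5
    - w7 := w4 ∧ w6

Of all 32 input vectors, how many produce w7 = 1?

w7 = w4 ∧ w6 must be 1, so both w4 = 1 and w6 = 1.
w4 = x1 ⊕ w3 must be 1, so x1 and w3 differ.
Enumerating the 32 input combinations, 8 give w7 = 1 and 24 give w7 = 0.

8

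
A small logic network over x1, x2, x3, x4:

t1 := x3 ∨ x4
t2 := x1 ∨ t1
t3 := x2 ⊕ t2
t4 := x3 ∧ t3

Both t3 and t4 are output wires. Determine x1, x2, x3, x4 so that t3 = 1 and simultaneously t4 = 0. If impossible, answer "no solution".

Check with x1=1, x2=0, x3=0, x4=0:
t1 = x3 ∨ x4 = 0 ∨ 0 = 0
t2 = x1 ∨ t1 = 1 ∨ 0 = 1
t3 = x2 ⊕ t2 = 0 ⊕ 1 = 1
t4 = x3 ∧ t3 = 0 ∧ 1 = 0
So t3 = 1 and t4 = 0.

x1=1, x2=0, x3=0, x4=0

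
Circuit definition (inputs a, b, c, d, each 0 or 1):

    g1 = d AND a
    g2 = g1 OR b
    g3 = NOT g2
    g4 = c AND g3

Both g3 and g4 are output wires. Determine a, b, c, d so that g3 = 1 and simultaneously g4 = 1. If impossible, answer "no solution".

Check with a=1 b=0 c=1 d=0:
g1 = d AND a = 0 AND 1 = 0
g2 = g1 OR b = 0 OR 0 = 0
g3 = NOT g2 = NOT 0 = 1
g4 = c AND g3 = 1 AND 1 = 1
So g3 = 1 and g4 = 1.

a=1 b=0 c=1 d=0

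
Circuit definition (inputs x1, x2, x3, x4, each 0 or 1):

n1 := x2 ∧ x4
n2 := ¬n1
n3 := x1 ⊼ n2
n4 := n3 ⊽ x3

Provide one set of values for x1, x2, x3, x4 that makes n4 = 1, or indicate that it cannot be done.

n4 = n3 ⊽ x3 must be 1, so both n3 = 0 and x3 = 0.
n3 = x1 ⊼ n2 must be 0, so both x1 = 1 and n2 = 1.
n2 = ¬n1 must be 1, so n1 = 0.
Check with x1=1, x2=0, x3=0, x4=1:
n1 = x2 ∧ x4 = 0 ∧ 1 = 0
n2 = ¬n1 = ¬0 = 1
n3 = x1 ⊼ n2 = 1 ⊼ 1 = 0
n4 = n3 ⊽ x3 = 0 ⊽ 0 = 1
So n4 = 1 as required.

x1=1, x2=0, x3=0, x4=1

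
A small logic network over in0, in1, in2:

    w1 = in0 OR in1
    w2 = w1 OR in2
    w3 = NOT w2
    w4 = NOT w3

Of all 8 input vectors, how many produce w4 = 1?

7

w4 = NOT w3 must be 1, so w3 = 0.
Enumerating the 8 input combinations, 7 give w4 = 1 and 1 give w4 = 0.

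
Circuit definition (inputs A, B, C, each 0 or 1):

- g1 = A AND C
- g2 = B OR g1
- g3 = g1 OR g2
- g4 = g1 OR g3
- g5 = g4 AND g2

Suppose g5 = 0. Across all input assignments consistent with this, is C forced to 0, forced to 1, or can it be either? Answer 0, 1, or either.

either

Both values of C occur among assignments with g5 = 0:
  C=0: A=0, B=0, C=0
  C=1: A=0, B=0, C=1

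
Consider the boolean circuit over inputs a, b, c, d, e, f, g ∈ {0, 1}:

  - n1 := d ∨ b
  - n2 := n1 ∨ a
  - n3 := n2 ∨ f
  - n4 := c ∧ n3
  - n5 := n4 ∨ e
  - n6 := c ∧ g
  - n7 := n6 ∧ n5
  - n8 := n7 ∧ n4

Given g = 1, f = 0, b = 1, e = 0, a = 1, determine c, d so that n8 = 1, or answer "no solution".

n8 = n7 ∧ n4 must be 1, so both n7 = 1 and n4 = 1.
n7 = n6 ∧ n5 must be 1, so both n6 = 1 and n5 = 1.
Check with g = 1, f = 0, b = 1, e = 0, a = 1 and c=1, d=1:
n1 = d ∨ b = 1 ∨ 1 = 1
n2 = n1 ∨ a = 1 ∨ 1 = 1
n3 = n2 ∨ f = 1 ∨ 0 = 1
n4 = c ∧ n3 = 1 ∧ 1 = 1
n5 = n4 ∨ e = 1 ∨ 0 = 1
n6 = c ∧ g = 1 ∧ 1 = 1
n7 = n6 ∧ n5 = 1 ∧ 1 = 1
n8 = n7 ∧ n4 = 1 ∧ 1 = 1
So n8 = 1.

c=1, d=1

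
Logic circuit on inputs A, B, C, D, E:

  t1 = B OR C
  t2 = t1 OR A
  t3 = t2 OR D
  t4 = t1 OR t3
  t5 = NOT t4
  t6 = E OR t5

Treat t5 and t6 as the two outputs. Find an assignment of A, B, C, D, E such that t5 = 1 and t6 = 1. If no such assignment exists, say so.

Check with A=0 B=0 C=0 D=0 E=0:
t1 = B OR C = 0 OR 0 = 0
t2 = t1 OR A = 0 OR 0 = 0
t3 = t2 OR D = 0 OR 0 = 0
t4 = t1 OR t3 = 0 OR 0 = 0
t5 = NOT t4 = NOT 0 = 1
t6 = E OR t5 = 0 OR 1 = 1
So t5 = 1 and t6 = 1.

A=0 B=0 C=0 D=0 E=0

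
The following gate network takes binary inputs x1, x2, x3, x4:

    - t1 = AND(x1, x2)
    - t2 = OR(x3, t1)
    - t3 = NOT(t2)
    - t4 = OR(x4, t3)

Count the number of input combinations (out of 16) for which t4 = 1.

11

t4 = OR(x4, t3) must be 1, so at least one of x4, t3 is 1.
Enumerating the 16 input combinations, 11 give t4 = 1 and 5 give t4 = 0.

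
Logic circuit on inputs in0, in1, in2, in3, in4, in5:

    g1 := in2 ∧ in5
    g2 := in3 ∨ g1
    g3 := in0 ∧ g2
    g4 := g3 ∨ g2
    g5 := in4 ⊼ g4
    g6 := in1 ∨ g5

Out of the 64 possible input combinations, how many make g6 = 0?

10

g6 = in1 ∨ g5 must be 0, so both in1 = 0 and g5 = 0.
Enumerating the 64 input combinations, 10 give g6 = 0 and 54 give g6 = 1.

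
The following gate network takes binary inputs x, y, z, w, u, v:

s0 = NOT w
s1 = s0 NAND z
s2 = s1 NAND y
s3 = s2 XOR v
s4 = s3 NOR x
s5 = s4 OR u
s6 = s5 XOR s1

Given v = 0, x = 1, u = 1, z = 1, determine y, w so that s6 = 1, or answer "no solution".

Check with v = 0, x = 1, u = 1, z = 1 and y=1, w=0:
s0 = NOT w = NOT 0 = 1
s1 = s0 NAND z = 1 NAND 1 = 0
s2 = s1 NAND y = 0 NAND 1 = 1
s3 = s2 XOR v = 1 XOR 0 = 1
s4 = s3 NOR x = 1 NOR 1 = 0
s5 = s4 OR u = 0 OR 1 = 1
s6 = s5 XOR s1 = 1 XOR 0 = 1
So s6 = 1.

y=1 w=0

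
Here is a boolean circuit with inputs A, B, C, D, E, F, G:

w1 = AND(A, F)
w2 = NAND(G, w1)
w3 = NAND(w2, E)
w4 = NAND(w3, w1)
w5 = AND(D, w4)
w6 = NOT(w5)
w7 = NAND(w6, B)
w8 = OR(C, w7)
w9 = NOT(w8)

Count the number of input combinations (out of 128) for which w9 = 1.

w9 = NOT(w8) must be 1, so w8 = 0.
w8 = OR(C, w7) must be 0, so both C = 0 and w7 = 0.
w7 = NAND(w6, B) must be 0, so both w6 = 1 and B = 1.
Enumerating the 128 input combinations, 19 give w9 = 1 and 109 give w9 = 0.

19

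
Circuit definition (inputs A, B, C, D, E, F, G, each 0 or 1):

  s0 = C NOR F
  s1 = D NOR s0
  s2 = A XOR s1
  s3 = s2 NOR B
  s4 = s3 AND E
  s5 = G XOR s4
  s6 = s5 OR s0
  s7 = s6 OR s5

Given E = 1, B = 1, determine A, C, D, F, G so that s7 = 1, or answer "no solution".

Check with E = 1, B = 1 and A=1, C=0, D=1, F=0, G=1:
s0 = C NOR F = 0 NOR 0 = 1
s1 = D NOR s0 = 1 NOR 1 = 0
s2 = A XOR s1 = 1 XOR 0 = 1
s3 = s2 NOR B = 1 NOR 1 = 0
s4 = s3 AND E = 0 AND 1 = 0
s5 = G XOR s4 = 1 XOR 0 = 1
s6 = s5 OR s0 = 1 OR 1 = 1
s7 = s6 OR s5 = 1 OR 1 = 1
So s7 = 1.

A=1, C=0, D=1, F=0, G=1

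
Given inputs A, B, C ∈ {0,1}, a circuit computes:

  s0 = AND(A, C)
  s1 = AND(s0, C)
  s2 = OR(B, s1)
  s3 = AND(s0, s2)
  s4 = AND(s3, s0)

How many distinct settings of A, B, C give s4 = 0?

6

s4 = AND(s3, s0) must be 0, so at least one of s3, s0 is 0.
Satisfying assignments:
  A=0, B=0, C=0
  A=0, B=0, C=1
  A=0, B=1, C=0
  A=0, B=1, C=1
  A=1, B=0, C=0
  A=1, B=1, C=0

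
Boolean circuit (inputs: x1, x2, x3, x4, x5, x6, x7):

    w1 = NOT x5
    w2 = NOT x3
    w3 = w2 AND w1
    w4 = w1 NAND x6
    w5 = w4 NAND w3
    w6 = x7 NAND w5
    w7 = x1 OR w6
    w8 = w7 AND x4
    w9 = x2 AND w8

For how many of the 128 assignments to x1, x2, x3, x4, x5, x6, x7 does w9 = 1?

w9 = x2 AND w8 must be 1, so both x2 = 1 and w8 = 1.
w8 = w7 AND x4 must be 1, so both w7 = 1 and x4 = 1.
w7 = x1 OR w6 must be 1, so at least one of x1, w6 is 1.
Enumerating the 128 input combinations, 25 give w9 = 1 and 103 give w9 = 0.

25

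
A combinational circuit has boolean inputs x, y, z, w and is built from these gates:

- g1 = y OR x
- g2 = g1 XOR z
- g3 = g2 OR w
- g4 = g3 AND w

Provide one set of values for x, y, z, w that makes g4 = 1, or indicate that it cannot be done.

x=1, y=0, z=1, w=1

g4 = g3 AND w must be 1, so both g3 = 1 and w = 1.
g3 = g2 OR w must be 1, so at least one of g2, w is 1.
Check with x=1, y=0, z=1, w=1:
g1 = y OR x = 0 OR 1 = 1
g2 = g1 XOR z = 1 XOR 1 = 0
g3 = g2 OR w = 0 OR 1 = 1
g4 = g3 AND w = 1 AND 1 = 1
So g4 = 1 as required.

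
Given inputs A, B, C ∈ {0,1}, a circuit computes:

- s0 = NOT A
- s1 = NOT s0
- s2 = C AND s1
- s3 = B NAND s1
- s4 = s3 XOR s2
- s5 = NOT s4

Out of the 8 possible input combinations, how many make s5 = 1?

2

s5 = NOT s4 must be 1, so s4 = 0.
Satisfying assignments:
  A=1, B=0, C=1
  A=1, B=1, C=0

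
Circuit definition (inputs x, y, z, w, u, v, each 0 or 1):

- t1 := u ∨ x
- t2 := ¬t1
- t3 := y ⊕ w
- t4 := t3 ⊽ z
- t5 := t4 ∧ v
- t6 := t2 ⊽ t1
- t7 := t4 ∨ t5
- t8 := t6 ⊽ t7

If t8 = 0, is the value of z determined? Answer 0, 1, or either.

0

t8 = t6 ⊽ t7 must be 0, so at least one of t6, t7 is 1.
Every assignment with t8 = 0 has z = 0; there are 16 such assignment(s).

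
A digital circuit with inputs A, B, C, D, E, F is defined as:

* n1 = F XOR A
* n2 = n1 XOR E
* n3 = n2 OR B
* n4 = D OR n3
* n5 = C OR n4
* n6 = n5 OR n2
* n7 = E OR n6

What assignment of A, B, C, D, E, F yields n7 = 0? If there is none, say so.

A=1, B=0, C=0, D=0, E=0, F=1

n7 = E OR n6 must be 0, so both E = 0 and n6 = 0.
Check with A=1, B=0, C=0, D=0, E=0, F=1:
n1 = F XOR A = 1 XOR 1 = 0
n2 = n1 XOR E = 0 XOR 0 = 0
n3 = n2 OR B = 0 OR 0 = 0
n4 = D OR n3 = 0 OR 0 = 0
n5 = C OR n4 = 0 OR 0 = 0
n6 = n5 OR n2 = 0 OR 0 = 0
n7 = E OR n6 = 0 OR 0 = 0
So n7 = 0 as required.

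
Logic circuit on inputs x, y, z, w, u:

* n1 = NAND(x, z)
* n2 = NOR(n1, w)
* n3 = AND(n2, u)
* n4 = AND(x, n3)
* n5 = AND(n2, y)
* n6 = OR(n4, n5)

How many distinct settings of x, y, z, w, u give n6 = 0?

29

n6 = OR(n4, n5) must be 0, so both n4 = 0 and n5 = 0.
n4 = AND(x, n3) must be 0, so at least one of x, n3 is 0.
n5 = AND(n2, y) must be 0, so at least one of n2, y is 0.
Enumerating the 32 input combinations, 29 give n6 = 0 and 3 give n6 = 1.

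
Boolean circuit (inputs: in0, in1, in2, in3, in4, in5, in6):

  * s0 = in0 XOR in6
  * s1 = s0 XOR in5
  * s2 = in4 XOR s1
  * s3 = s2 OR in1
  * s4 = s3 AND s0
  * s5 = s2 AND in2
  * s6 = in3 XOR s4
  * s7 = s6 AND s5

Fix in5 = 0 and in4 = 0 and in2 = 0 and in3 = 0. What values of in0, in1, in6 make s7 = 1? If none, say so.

With in5 = 0 and in4 = 0 and in2 = 0 and in3 = 0 fixed, none of the 8 settings of in0, in1, in6 give s7 = 1.
For example, with in0=0, in1=0, in6=0:
s0 = in0 XOR in6 = 0 XOR 0 = 0
s1 = s0 XOR in5 = 0 XOR 0 = 0
s2 = in4 XOR s1 = 0 XOR 0 = 0
s3 = s2 OR in1 = 0 OR 0 = 0
s4 = s3 AND s0 = 0 AND 0 = 0
s5 = s2 AND in2 = 0 AND 0 = 0
s6 = in3 XOR s4 = 0 XOR 0 = 0
s7 = s6 AND s5 = 0 AND 0 = 0
giving s7 = 0 ≠ 1.

no solution exists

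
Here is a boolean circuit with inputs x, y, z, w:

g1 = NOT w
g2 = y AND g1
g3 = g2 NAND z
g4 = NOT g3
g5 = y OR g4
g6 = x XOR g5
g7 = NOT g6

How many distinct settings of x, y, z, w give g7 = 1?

8

g7 = NOT g6 must be 1, so g6 = 0.
g6 = x XOR g5 must be 0, so x and g5 are equal.
Enumerating the 16 input combinations, 8 give g7 = 1 and 8 give g7 = 0.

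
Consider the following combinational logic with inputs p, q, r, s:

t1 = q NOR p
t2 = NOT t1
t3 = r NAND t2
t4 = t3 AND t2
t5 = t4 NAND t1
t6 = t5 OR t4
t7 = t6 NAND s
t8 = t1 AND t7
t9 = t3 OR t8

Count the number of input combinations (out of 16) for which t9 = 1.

t9 = t3 OR t8 must be 1, so at least one of t3, t8 is 1.
Enumerating the 16 input combinations, 10 give t9 = 1 and 6 give t9 = 0.

10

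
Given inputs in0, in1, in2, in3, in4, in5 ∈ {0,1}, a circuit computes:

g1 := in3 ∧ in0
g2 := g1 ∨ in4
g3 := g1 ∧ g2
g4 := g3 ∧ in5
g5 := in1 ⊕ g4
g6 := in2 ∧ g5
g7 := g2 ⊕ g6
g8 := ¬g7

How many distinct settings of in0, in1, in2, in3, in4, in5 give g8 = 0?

36

g8 = ¬g7 must be 0, so g7 = 1.
g7 = g2 ⊕ g6 must be 1, so g2 and g6 differ.
Enumerating the 64 input combinations, 36 give g8 = 0 and 28 give g8 = 1.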